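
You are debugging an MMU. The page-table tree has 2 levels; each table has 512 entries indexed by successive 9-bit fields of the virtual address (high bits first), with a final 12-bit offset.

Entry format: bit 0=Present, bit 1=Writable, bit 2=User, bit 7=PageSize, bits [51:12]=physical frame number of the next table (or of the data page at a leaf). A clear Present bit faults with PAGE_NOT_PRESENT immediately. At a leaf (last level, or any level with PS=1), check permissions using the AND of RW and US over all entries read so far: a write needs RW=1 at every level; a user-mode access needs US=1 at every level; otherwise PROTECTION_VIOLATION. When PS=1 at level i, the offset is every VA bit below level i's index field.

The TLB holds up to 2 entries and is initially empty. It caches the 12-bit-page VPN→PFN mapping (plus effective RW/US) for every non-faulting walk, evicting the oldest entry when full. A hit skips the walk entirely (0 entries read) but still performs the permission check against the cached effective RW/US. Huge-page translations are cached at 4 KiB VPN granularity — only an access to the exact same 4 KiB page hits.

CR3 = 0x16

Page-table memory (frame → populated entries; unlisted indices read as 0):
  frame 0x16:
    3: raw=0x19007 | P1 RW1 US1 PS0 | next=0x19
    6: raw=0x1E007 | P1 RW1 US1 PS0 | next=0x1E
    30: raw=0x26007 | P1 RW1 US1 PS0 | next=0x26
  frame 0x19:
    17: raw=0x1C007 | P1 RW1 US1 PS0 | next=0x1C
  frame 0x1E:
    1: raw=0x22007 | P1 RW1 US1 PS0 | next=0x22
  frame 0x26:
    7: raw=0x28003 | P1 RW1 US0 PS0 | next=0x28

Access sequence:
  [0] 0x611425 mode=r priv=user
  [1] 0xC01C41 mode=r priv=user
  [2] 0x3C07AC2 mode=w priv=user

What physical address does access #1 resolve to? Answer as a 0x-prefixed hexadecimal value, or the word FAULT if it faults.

Trace:
#0 VA=0x611425 (r,user):
  [0] read 0x16 idx=3: raw=0x19007 flags P=1 W=1 U=1 S=0
  [1] read 0x19 idx=17: raw=0x1C007 flags P=1 W=1 U=1 S=0
  ✓ 0x1C425  — 2 lookups
#1 VA=0xC01C41 (r,user):
  [0] read 0x16 idx=6: raw=0x1E007 flags P=1 W=1 U=1 S=0
  [1] read 0x1E idx=1: raw=0x22007 flags P=1 W=1 U=1 S=0
  ✓ 0x22C41  — 2 lookups
#2 VA=0x3C07AC2 (w,user):
  [0] read 0x16 idx=30: raw=0x26007 flags P=1 W=1 U=1 S=0
  [1] read 0x26 idx=7: raw=0x28003 flags P=1 W=1 U=0 S=0
  ✗ PROTECTION_VIOLATION  [2 reads]

Access #1 PA: 0x22C41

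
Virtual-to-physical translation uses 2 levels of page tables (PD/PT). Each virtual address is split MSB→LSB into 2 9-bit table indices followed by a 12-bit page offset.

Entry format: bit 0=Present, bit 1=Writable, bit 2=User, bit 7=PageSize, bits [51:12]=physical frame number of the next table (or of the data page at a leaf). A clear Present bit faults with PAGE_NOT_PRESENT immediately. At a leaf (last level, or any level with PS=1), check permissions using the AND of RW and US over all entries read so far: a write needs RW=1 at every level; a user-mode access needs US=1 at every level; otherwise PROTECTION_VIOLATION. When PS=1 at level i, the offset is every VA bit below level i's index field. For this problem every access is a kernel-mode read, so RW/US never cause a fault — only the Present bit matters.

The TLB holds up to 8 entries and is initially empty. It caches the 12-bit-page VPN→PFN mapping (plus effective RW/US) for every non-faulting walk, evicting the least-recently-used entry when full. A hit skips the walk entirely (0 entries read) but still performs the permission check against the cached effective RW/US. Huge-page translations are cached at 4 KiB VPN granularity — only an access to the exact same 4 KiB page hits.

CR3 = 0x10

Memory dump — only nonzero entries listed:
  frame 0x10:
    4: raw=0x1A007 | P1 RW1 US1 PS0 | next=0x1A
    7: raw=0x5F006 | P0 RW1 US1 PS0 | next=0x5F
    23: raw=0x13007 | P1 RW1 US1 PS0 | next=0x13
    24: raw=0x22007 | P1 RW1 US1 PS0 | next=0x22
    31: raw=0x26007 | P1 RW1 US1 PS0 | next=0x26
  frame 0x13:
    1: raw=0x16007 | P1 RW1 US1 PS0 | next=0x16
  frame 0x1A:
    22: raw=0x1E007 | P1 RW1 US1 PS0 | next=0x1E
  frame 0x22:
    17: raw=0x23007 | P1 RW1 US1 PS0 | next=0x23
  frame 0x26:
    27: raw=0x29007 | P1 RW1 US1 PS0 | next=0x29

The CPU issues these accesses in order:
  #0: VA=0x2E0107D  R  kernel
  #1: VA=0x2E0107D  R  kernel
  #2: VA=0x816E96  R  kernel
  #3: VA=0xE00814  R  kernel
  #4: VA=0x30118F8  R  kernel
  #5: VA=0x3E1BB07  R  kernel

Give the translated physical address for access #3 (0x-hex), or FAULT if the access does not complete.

Trace:
#0 VA=0x2E0107D (r,kernel):
  L0: frame=0x10 idx=23 entry=0x13007 [P=1 RW=1 US=1 PS=0]
  L1: frame=0x13 idx=1 entry=0x16007 [P=1 RW=1 US=1 PS=0]
  → PA=0x1607D  (2 entries read)
#1 VA=0x2E0107D (r,kernel):
  TLB hit vpn=0x2E01 → PA=0x1607D
#2 VA=0x816E96 (r,kernel):
  L0: frame=0x10 idx=4 entry=0x1A007 [P=1 RW=1 US=1 PS=0]
  L1: frame=0x1A idx=22 entry=0x1E007 [P=1 RW=1 US=1 PS=0]
  → PA=0x1EE96  (2 entries read)
#3 VA=0xE00814 (r,kernel):
  L0: frame=0x10 idx=7 entry=0x5F006 [P=0 RW=1 US=1 PS=0]
  → PAGE_NOT_PRESENT  (1 entries read)
#4 VA=0x30118F8 (r,kernel):
  L0: frame=0x10 idx=24 entry=0x22007 [P=1 RW=1 US=1 PS=0]
  L1: frame=0x22 idx=17 entry=0x23007 [P=1 RW=1 US=1 PS=0]
  → PA=0x238F8  (2 entries read)
#5 VA=0x3E1BB07 (r,kernel):
  L0: frame=0x10 idx=31 entry=0x26007 [P=1 RW=1 US=1 PS=0]
  L1: frame=0x26 idx=27 entry=0x29007 [P=1 RW=1 US=1 PS=0]
  → PA=0x29B07  (2 entries read)

Access #3 PA: FAULT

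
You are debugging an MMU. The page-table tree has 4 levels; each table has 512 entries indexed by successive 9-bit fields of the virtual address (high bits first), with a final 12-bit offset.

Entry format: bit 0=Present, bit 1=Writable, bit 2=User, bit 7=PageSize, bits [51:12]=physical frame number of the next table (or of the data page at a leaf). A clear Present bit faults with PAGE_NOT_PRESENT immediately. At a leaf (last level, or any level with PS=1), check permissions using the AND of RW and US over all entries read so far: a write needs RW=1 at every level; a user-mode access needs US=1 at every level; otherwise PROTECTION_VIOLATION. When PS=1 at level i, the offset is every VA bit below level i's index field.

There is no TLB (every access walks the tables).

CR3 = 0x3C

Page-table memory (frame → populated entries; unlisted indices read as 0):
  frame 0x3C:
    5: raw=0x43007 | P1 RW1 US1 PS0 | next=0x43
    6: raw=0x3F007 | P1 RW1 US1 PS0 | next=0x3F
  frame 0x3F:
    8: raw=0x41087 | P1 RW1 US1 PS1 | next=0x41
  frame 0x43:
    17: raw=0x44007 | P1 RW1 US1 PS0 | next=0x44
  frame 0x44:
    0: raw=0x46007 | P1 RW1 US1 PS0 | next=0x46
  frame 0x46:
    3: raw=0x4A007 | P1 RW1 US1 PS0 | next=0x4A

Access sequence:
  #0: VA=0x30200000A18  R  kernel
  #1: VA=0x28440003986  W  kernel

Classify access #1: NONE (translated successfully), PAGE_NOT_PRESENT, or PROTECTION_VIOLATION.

Per-access translation:
#0 VA=0x30200000A18 (r,kernel):
  lvl0: tbl 0x3C, slot 6 ⇒ 0x3F007 (P1/RW1/US1/PS0)
  lvl1: tbl 0x3F, slot 8 ⇒ 0x41087 (P1/RW1/US1/PS1)
  → PA=0x41A18 (huge @L1)  (2 entries read)
#1 VA=0x28440003986 (w,kernel):
  lvl0: tbl 0x3C, slot 5 ⇒ 0x43007 (P1/RW1/US1/PS0)
  lvl1: tbl 0x43, slot 17 ⇒ 0x44007 (P1/RW1/US1/PS0)
  lvl2: tbl 0x44, slot 0 ⇒ 0x46007 (P1/RW1/US1/PS0)
  lvl3: tbl 0x46, slot 3 ⇒ 0x4A007 (P1/RW1/US1/PS0)
  → PA=0x4A986  (4 entries read)

Access #1 fault: NONE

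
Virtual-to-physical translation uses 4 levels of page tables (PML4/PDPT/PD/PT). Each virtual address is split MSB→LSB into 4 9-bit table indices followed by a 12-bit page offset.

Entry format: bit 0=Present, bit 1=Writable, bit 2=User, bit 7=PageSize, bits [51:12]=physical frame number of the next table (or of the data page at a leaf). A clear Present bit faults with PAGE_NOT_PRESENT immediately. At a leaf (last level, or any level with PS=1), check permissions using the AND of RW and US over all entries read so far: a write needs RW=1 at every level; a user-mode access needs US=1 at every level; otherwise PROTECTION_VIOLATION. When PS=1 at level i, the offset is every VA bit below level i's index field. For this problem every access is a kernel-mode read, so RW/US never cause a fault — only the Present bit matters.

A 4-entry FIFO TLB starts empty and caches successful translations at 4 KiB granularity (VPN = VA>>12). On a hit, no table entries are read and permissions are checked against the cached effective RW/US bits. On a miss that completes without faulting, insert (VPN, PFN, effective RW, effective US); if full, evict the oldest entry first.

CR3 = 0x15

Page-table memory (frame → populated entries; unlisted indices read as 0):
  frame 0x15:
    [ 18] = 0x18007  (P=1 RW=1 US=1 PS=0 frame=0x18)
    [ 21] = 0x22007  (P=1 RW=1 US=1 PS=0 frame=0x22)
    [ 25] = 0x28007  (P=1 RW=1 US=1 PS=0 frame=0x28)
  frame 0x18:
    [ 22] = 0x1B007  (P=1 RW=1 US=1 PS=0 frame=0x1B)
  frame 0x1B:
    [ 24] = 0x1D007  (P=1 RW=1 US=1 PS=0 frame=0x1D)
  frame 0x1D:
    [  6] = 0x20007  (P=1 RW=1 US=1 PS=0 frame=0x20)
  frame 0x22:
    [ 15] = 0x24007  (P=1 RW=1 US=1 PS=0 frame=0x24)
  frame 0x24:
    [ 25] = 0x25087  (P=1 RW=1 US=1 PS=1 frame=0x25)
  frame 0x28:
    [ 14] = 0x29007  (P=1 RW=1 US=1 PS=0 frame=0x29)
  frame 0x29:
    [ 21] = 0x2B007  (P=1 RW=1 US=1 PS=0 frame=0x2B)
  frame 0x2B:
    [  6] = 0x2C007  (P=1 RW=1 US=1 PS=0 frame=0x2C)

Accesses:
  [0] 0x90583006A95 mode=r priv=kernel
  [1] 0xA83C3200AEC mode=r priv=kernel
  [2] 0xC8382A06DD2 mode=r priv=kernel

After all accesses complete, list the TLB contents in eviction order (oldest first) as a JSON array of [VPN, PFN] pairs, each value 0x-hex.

Trace:
#0 VA=0x90583006A95 (r,kernel):
  L0 @0x15[18] → 0x18007  P=1,RW=1,US=1,PS=0
  L1 @0x18[22] → 0x1B007  P=1,RW=1,US=1,PS=0
  L2 @0x1B[24] → 0x1D007  P=1,RW=1,US=1,PS=0
  L3 @0x1D[6] → 0x20007  P=1,RW=1,US=1,PS=0
  ✓ 0x20A95  — 4 lookups
#1 VA=0xA83C3200AEC (r,kernel):
  L0 @0x15[21] → 0x22007  P=1,RW=1,US=1,PS=0
  L1 @0x22[15] → 0x24007  P=1,RW=1,US=1,PS=0
  L2 @0x24[25] → 0x25087  P=1,RW=1,US=1,PS=1
  ✓ 0x25AEC (huge @L2)  — 3 lookups
#2 VA=0xC8382A06DD2 (r,kernel):
  L0 @0x15[25] → 0x28007  P=1,RW=1,US=1,PS=0
  L1 @0x28[14] → 0x29007  P=1,RW=1,US=1,PS=0
  L2 @0x29[21] → 0x2B007  P=1,RW=1,US=1,PS=0
  L3 @0x2B[6] → 0x2C007  P=1,RW=1,US=1,PS=0
  ✓ 0x2CDD2  — 4 lookups

TLB: [["0x90583006", "0x20"], ["0xA83C3200", "0x25"], ["0xC8382A06", "0x2C"]]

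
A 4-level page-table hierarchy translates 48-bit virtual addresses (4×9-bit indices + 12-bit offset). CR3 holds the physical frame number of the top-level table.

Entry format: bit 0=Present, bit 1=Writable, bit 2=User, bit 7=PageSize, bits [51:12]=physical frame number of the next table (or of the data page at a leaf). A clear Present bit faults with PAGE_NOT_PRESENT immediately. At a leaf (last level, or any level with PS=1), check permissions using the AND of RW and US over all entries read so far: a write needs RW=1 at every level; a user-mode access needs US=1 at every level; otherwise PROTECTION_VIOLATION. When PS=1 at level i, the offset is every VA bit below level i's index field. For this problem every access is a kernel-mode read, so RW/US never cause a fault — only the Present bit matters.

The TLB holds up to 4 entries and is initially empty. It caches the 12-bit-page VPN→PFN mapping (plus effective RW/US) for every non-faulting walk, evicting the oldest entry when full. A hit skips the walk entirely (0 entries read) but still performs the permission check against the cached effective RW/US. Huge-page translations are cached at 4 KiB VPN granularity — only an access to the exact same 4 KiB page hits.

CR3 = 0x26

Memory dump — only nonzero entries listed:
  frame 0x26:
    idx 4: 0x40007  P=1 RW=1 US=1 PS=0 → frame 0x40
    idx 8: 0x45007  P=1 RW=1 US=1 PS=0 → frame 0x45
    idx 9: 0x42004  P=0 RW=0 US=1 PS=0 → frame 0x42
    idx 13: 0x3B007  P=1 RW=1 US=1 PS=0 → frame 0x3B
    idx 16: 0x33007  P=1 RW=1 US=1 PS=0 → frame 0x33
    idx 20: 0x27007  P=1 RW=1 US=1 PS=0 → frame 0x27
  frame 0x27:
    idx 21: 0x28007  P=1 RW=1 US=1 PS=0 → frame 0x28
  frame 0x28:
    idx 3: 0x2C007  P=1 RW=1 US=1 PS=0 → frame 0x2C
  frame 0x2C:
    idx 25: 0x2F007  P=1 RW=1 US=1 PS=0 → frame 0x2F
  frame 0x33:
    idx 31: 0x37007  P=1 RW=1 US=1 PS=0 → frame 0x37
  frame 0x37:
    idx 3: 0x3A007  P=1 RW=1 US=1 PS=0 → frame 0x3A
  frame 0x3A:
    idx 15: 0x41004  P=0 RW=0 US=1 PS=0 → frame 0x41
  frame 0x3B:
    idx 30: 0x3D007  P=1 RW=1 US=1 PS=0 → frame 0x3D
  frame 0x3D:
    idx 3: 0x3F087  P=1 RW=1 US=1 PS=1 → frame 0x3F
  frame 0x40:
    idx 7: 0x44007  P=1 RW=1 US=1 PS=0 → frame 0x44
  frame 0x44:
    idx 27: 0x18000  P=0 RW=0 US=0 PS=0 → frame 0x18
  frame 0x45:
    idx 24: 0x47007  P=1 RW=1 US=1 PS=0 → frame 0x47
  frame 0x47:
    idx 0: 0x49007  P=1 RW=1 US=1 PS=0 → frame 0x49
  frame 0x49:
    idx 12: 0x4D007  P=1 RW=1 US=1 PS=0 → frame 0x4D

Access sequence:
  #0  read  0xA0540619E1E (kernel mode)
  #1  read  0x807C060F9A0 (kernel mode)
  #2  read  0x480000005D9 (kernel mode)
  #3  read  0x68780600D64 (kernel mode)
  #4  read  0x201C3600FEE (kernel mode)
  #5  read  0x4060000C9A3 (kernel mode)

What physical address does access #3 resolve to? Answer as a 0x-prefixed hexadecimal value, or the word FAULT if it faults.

Walk each access:
#0 VA=0xA0540619E1E (r,kernel):
  L0 @0x26[20] → 0x27007  P=1,RW=1,US=1,PS=0
  L1 @0x27[21] → 0x28007  P=1,RW=1,US=1,PS=0
  L2 @0x28[3] → 0x2C007  P=1,RW=1,US=1,PS=0
  L3 @0x2C[25] → 0x2F007  P=1,RW=1,US=1,PS=0
  ✓ 0x2FE1E  — 4 lookups
#1 VA=0x807C060F9A0 (r,kernel):
  L0 @0x26[16] → 0x33007  P=1,RW=1,US=1,PS=0
  L1 @0x33[31] → 0x37007  P=1,RW=1,US=1,PS=0
  L2 @0x37[3] → 0x3A007  P=1,RW=1,US=1,PS=0
  L3 @0x3A[15] → 0x41004  P=0,RW=0,US=1,PS=0
  ✗ PAGE_NOT_PRESENT  [4 reads]
#2 VA=0x480000005D9 (r,kernel):
  L0 @0x26[9] → 0x42004  P=0,RW=0,US=1,PS=0
  ✗ PAGE_NOT_PRESENT  [1 reads]
#3 VA=0x68780600D64 (r,kernel):
  L0 @0x26[13] → 0x3B007  P=1,RW=1,US=1,PS=0
  L1 @0x3B[30] → 0x3D007  P=1,RW=1,US=1,PS=0
  L2 @0x3D[3] → 0x3F087  P=1,RW=1,US=1,PS=1
  ✓ 0x3FD64 (huge @L2)  — 3 lookups
#4 VA=0x201C3600FEE (r,kernel):
  L0 @0x26[4] → 0x40007  P=1,RW=1,US=1,PS=0
  L1 @0x40[7] → 0x44007  P=1,RW=1,US=1,PS=0
  L2 @0x44[27] → 0x18000  P=0,RW=0,US=0,PS=0
  ✗ PAGE_NOT_PRESENT  [3 reads]
#5 VA=0x4060000C9A3 (r,kernel):
  L0 @0x26[8] → 0x45007  P=1,RW=1,US=1,PS=0
  L1 @0x45[24] → 0x47007  P=1,RW=1,US=1,PS=0
  L2 @0x47[0] → 0x49007  P=1,RW=1,US=1,PS=0
  L3 @0x49[12] → 0x4D007  P=1,RW=1,US=1,PS=0
  ✓ 0x4D9A3  — 4 lookups

Access #3 PA: 0x3FD64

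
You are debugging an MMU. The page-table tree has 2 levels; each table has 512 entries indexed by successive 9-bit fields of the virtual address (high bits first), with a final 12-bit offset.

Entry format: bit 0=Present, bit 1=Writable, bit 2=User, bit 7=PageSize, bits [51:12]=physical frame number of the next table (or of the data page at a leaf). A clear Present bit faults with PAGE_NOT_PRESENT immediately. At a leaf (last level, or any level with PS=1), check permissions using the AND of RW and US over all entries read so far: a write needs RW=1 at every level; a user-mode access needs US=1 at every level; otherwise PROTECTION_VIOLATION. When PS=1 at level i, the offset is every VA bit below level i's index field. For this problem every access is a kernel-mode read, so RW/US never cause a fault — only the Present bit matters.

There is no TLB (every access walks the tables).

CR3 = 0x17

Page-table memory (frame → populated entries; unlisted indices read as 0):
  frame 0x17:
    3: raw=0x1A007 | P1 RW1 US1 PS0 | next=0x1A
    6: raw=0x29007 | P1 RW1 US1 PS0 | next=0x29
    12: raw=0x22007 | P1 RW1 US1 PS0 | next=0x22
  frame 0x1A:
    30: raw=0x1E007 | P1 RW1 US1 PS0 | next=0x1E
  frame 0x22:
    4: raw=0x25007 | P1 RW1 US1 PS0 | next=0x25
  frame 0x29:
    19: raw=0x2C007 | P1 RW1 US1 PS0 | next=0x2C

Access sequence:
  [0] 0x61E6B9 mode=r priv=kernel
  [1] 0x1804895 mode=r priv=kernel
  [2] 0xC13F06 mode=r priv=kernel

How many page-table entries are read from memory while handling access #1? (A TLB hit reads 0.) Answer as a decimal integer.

Per-access translation:
#0 VA=0x61E6B9 (r,kernel):
  L0: frame=0x17 idx=3 entry=0x1A007 [P=1 RW=1 US=1 PS=0]
  L1: frame=0x1A idx=30 entry=0x1E007 [P=1 RW=1 US=1 PS=0]
  ✓ 0x1E6B9  — 2 lookups
#1 VA=0x1804895 (r,kernel):
  L0: frame=0x17 idx=12 entry=0x22007 [P=1 RW=1 US=1 PS=0]
  L1: frame=0x22 idx=4 entry=0x25007 [P=1 RW=1 US=1 PS=0]
  ✓ 0x25895  — 2 lookups
#2 VA=0xC13F06 (r,kernel):
  L0: frame=0x17 idx=6 entry=0x29007 [P=1 RW=1 US=1 PS=0]
  L1: frame=0x29 idx=19 entry=0x2C007 [P=1 RW=1 US=1 PS=0]
  ✓ 0x2CF06  — 2 lookups

Entries read for #1: 2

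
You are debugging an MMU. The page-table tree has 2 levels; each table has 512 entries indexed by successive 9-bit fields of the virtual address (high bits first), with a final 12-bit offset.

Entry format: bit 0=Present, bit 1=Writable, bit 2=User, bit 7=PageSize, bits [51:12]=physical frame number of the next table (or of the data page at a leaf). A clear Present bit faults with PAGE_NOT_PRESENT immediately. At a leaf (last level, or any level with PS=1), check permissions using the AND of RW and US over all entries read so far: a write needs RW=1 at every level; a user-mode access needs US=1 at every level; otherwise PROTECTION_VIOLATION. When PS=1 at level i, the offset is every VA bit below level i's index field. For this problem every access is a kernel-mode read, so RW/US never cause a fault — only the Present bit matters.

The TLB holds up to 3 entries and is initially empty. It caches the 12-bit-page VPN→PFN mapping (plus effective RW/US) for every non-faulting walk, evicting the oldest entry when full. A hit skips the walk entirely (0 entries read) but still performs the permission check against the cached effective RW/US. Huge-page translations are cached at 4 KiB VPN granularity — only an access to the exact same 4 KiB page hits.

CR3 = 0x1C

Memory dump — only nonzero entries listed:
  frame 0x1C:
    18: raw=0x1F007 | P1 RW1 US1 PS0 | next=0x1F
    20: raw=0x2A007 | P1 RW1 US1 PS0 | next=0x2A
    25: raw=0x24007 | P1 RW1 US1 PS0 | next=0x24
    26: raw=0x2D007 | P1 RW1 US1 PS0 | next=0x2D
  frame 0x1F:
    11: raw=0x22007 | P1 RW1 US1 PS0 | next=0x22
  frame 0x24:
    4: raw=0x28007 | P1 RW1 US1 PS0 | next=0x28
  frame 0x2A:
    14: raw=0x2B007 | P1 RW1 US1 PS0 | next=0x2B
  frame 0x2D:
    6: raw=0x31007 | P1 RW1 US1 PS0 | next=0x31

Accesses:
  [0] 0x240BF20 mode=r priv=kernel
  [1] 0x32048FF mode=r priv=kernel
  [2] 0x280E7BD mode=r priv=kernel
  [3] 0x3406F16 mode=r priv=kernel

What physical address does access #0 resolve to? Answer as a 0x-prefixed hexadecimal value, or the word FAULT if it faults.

Trace:
#0 VA=0x240BF20 (r,kernel):
  lvl0: tbl 0x1C, slot 18 ⇒ 0x1F007 (P1/RW1/US1/PS0)
  lvl1: tbl 0x1F, slot 11 ⇒ 0x22007 (P1/RW1/US1/PS0)
  → PA=0x22F20  (2 entries read)
#1 VA=0x32048FF (r,kernel):
  lvl0: tbl 0x1C, slot 25 ⇒ 0x24007 (P1/RW1/US1/PS0)
  lvl1: tbl 0x24, slot 4 ⇒ 0x28007 (P1/RW1/US1/PS0)
  → PA=0x288FF  (2 entries read)
#2 VA=0x280E7BD (r,kernel):
  lvl0: tbl 0x1C, slot 20 ⇒ 0x2A007 (P1/RW1/US1/PS0)
  lvl1: tbl 0x2A, slot 14 ⇒ 0x2B007 (P1/RW1/US1/PS0)
  → PA=0x2B7BD  (2 entries read)
#3 VA=0x3406F16 (r,kernel):
  lvl0: tbl 0x1C, slot 26 ⇒ 0x2D007 (P1/RW1/US1/PS0)
  lvl1: tbl 0x2D, slot 6 ⇒ 0x31007 (P1/RW1/US1/PS0)
  → PA=0x31F16  (2 entries read)

Access #0 PA: 0x22F20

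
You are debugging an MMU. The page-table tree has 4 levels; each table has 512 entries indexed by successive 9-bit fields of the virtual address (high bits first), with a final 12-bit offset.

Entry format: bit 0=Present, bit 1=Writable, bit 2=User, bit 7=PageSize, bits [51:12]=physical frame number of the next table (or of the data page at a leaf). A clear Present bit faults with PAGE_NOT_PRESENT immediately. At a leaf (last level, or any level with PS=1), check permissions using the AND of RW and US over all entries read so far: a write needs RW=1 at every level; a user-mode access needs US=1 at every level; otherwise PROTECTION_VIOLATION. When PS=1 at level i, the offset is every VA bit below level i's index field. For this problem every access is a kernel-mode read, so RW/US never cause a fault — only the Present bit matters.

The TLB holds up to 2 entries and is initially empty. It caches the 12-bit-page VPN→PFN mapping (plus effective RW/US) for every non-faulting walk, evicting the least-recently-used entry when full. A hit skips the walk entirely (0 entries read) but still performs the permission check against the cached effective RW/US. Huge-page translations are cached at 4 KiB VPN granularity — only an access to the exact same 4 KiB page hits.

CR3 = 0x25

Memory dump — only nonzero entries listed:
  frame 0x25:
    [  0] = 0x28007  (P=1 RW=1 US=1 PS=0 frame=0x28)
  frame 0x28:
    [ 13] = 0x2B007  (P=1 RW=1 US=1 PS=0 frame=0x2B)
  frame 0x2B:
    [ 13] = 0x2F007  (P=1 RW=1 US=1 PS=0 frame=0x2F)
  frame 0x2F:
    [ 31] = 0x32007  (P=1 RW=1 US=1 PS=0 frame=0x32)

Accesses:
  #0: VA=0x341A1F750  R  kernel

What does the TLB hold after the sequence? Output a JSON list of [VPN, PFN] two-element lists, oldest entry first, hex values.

Per-access translation:
#0 VA=0x341A1F750 (r,kernel):
  lvl0: tbl 0x25, slot 0 ⇒ 0x28007 (P1/RW1/US1/PS0)
  lvl1: tbl 0x28, slot 13 ⇒ 0x2B007 (P1/RW1/US1/PS0)
  lvl2: tbl 0x2B, slot 13 ⇒ 0x2F007 (P1/RW1/US1/PS0)
  lvl3: tbl 0x2F, slot 31 ⇒ 0x32007 (P1/RW1/US1/PS0)
  ✓ 0x32750  — 4 lookups

TLB: [["0x341A1F", "0x32"]]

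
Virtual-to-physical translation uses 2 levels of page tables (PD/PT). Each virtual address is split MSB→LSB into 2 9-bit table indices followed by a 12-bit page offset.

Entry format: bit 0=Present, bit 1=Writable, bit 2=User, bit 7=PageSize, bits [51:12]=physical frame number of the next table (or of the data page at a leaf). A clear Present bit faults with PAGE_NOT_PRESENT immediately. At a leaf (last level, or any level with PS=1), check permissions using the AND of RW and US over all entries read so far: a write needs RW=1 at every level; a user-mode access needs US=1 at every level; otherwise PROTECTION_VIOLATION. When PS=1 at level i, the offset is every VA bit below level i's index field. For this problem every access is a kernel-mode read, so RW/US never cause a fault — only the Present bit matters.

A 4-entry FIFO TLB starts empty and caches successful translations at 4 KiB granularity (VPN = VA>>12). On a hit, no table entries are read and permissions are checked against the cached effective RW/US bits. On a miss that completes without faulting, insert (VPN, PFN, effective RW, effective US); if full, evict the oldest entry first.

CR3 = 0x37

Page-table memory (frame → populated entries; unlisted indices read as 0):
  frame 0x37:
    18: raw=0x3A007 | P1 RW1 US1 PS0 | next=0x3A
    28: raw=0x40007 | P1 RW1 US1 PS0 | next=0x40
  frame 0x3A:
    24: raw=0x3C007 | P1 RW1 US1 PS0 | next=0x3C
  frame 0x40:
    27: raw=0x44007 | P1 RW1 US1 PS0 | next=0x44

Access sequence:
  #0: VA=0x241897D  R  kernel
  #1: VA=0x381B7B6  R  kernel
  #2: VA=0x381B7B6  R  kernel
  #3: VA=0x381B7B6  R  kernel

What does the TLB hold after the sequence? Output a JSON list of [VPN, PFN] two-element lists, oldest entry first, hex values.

Walk each access:
#0 VA=0x241897D (r,kernel):
  lvl0: tbl 0x37, slot 18 ⇒ 0x3A007 (P1/RW1/US1/PS0)
  lvl1: tbl 0x3A, slot 24 ⇒ 0x3C007 (P1/RW1/US1/PS0)
  ✓ 0x3C97D  — 2 lookups
#1 VA=0x381B7B6 (r,kernel):
  lvl0: tbl 0x37, slot 28 ⇒ 0x40007 (P1/RW1/US1/PS0)
  lvl1: tbl 0x40, slot 27 ⇒ 0x44007 (P1/RW1/US1/PS0)
  ✓ 0x447B6  — 2 lookups
#2 VA=0x381B7B6 (r,kernel):
  TLB hit vpn=0x381B → PA=0x447B6
#3 VA=0x381B7B6 (r,kernel):
  TLB hit vpn=0x381B → PA=0x447B6

TLB: [["0x2418", "0x3C"], ["0x381B", "0x44"]]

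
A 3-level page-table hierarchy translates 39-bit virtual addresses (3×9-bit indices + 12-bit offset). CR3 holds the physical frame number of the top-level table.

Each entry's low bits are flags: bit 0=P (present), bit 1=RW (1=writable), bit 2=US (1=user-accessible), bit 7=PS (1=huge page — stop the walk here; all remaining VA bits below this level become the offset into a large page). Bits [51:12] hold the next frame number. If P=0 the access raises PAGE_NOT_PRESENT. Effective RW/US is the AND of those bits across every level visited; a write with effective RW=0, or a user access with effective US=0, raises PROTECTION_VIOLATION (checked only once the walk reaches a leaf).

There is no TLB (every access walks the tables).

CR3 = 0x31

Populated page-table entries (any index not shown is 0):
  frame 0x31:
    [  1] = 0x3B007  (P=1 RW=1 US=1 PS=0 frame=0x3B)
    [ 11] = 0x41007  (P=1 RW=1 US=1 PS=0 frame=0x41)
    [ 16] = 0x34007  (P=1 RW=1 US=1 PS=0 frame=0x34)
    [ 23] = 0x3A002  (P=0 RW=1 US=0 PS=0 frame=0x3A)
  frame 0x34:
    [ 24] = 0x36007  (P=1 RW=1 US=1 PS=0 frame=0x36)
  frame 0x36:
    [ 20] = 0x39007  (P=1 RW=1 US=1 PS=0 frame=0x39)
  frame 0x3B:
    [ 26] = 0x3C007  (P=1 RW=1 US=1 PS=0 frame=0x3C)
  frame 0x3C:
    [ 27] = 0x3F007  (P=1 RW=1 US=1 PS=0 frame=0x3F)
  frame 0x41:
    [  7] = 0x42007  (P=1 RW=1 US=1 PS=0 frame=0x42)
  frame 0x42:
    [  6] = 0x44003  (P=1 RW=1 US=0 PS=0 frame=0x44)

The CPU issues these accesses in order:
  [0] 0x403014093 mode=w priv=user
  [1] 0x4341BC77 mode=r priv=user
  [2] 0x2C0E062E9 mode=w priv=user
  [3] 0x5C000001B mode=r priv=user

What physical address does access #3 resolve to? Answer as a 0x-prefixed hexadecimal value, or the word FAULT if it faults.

Walk each access:
#0 VA=0x403014093 (w,user):
  lvl0: tbl 0x31, slot 16 ⇒ 0x34007 (P1/RW1/US1/PS0)
  lvl1: tbl 0x34, slot 24 ⇒ 0x36007 (P1/RW1/US1/PS0)
  lvl2: tbl 0x36, slot 20 ⇒ 0x39007 (P1/RW1/US1/PS0)
  ⇒ phys 0x39093  [3 reads]
#1 VA=0x4341BC77 (r,user):
  lvl0: tbl 0x31, slot 1 ⇒ 0x3B007 (P1/RW1/US1/PS0)
  lvl1: tbl 0x3B, slot 26 ⇒ 0x3C007 (P1/RW1/US1/PS0)
  lvl2: tbl 0x3C, slot 27 ⇒ 0x3F007 (P1/RW1/US1/PS0)
  ⇒ phys 0x3FC77  [3 reads]
#2 VA=0x2C0E062E9 (w,user):
  lvl0: tbl 0x31, slot 11 ⇒ 0x41007 (P1/RW1/US1/PS0)
  lvl1: tbl 0x41, slot 7 ⇒ 0x42007 (P1/RW1/US1/PS0)
  lvl2: tbl 0x42, slot 6 ⇒ 0x44003 (P1/RW1/US0/PS0)
  → PROTECTION_VIOLATION  (3 entries read)
#3 VA=0x5C000001B (r,user):
  lvl0: tbl 0x31, slot 23 ⇒ 0x3A002 (P0/RW1/US0/PS0)
  → PAGE_NOT_PRESENT  (1 entries read)

Access #3 PA: FAULT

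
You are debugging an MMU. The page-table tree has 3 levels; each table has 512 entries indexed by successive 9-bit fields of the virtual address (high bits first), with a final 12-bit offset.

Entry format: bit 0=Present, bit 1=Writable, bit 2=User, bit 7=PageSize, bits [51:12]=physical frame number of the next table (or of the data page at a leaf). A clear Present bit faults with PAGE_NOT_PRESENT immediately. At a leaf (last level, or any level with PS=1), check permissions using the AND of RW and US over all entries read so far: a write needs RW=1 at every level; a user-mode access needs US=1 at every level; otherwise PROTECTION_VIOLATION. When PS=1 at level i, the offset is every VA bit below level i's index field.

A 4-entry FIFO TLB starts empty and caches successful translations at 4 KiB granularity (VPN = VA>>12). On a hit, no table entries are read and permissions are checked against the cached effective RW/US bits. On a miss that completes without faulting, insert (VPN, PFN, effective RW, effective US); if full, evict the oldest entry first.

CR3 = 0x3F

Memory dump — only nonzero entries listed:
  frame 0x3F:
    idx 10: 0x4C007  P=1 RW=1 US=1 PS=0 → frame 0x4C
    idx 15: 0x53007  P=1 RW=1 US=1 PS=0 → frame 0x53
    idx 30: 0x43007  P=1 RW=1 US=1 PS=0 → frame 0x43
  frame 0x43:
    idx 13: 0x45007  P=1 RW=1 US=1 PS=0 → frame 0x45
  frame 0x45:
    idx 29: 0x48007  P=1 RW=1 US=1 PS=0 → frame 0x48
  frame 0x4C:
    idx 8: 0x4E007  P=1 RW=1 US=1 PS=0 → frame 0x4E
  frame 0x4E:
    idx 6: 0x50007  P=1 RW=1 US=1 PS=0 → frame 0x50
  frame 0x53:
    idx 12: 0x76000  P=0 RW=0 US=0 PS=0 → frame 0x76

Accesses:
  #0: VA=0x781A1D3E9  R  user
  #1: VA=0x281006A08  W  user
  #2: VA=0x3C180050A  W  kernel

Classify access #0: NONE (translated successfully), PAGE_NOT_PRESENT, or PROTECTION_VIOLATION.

Walk each access:
#0 VA=0x781A1D3E9 (r,user):
  L0: frame=0x3F idx=30 entry=0x43007 [P=1 RW=1 US=1 PS=0]
  L1: frame=0x43 idx=13 entry=0x45007 [P=1 RW=1 US=1 PS=0]
  L2: frame=0x45 idx=29 entry=0x48007 [P=1 RW=1 US=1 PS=0]
  ✓ 0x483E9  — 3 lookups
#1 VA=0x281006A08 (w,user):
  L0: frame=0x3F idx=10 entry=0x4C007 [P=1 RW=1 US=1 PS=0]
  L1: frame=0x4C idx=8 entry=0x4E007 [P=1 RW=1 US=1 PS=0]
  L2: frame=0x4E idx=6 entry=0x50007 [P=1 RW=1 US=1 PS=0]
  ✓ 0x50A08  — 3 lookups
#2 VA=0x3C180050A (w,kernel):
  L0: frame=0x3F idx=15 entry=0x53007 [P=1 RW=1 US=1 PS=0]
  L1: frame=0x53 idx=12 entry=0x76000 [P=0 RW=0 US=0 PS=0]
  ⇒ fault: PAGE_NOT_PRESENT  — 2 lookups

Access #0 fault: NONE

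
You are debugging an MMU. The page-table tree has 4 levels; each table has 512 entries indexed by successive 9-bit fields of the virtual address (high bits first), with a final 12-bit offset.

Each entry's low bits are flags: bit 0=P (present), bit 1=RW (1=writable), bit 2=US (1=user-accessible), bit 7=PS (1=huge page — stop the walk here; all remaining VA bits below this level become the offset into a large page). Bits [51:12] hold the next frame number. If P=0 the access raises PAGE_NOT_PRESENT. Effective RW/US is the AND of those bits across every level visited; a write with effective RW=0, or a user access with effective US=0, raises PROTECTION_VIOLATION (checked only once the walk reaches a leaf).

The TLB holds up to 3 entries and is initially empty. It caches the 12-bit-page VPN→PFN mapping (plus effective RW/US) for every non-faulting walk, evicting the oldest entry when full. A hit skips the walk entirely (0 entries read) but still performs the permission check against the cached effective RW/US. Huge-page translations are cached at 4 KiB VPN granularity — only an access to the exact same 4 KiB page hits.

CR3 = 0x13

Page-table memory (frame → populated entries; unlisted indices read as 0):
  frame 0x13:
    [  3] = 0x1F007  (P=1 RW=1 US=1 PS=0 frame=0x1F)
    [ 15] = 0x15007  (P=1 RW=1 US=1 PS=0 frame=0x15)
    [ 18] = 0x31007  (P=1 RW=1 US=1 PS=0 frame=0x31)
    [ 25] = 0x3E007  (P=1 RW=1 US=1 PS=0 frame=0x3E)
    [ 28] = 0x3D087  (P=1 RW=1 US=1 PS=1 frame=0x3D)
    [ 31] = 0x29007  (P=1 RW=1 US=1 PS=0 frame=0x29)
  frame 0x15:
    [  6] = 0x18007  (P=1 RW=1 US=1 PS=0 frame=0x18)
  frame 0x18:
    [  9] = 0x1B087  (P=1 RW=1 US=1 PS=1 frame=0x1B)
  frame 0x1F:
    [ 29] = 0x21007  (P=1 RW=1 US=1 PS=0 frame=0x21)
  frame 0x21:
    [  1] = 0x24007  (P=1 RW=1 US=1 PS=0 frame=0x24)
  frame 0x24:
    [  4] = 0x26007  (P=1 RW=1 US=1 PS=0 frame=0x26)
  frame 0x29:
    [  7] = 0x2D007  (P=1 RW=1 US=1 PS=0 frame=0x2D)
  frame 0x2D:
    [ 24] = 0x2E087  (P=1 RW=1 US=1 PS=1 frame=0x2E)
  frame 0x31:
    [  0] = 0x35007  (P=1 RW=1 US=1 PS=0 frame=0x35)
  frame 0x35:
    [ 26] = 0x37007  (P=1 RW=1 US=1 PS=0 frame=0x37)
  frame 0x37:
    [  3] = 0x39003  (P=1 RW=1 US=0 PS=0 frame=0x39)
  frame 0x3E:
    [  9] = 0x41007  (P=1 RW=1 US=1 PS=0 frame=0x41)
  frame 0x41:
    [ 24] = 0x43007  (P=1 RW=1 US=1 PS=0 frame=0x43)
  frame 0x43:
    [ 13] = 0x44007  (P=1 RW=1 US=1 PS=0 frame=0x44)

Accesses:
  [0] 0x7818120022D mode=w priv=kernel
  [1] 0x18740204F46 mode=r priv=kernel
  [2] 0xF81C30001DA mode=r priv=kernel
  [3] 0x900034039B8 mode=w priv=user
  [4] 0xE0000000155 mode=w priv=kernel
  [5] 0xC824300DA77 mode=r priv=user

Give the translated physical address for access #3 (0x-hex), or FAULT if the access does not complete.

Trace:
#0 VA=0x7818120022D (w,kernel):
  L0 @0x13[15] → 0x15007  P=1,RW=1,US=1,PS=0
  L1 @0x15[6] → 0x18007  P=1,RW=1,US=1,PS=0
  L2 @0x18[9] → 0x1B087  P=1,RW=1,US=1,PS=1
  → PA=0x1B22D (huge @L2)  (3 entries read)
#1 VA=0x18740204F46 (r,kernel):
  L0 @0x13[3] → 0x1F007  P=1,RW=1,US=1,PS=0
  L1 @0x1F[29] → 0x21007  P=1,RW=1,US=1,PS=0
  L2 @0x21[1] → 0x24007  P=1,RW=1,US=1,PS=0
  L3 @0x24[4] → 0x26007  P=1,RW=1,US=1,PS=0
  → PA=0x26F46  (4 entries read)
#2 VA=0xF81C30001DA (r,kernel):
  L0 @0x13[31] → 0x29007  P=1,RW=1,US=1,PS=0
  L1 @0x29[7] → 0x2D007  P=1,RW=1,US=1,PS=0
  L2 @0x2D[24] → 0x2E087  P=1,RW=1,US=1,PS=1
  → PA=0x2E1DA (huge @L2)  (3 entries read)
#3 VA=0x900034039B8 (w,user):
  L0 @0x13[18] → 0x31007  P=1,RW=1,US=1,PS=0
  L1 @0x31[0] → 0x35007  P=1,RW=1,US=1,PS=0
  L2 @0x35[26] → 0x37007  P=1,RW=1,US=1,PS=0
  L3 @0x37[3] → 0x39003  P=1,RW=1,US=0,PS=0
  → PROTECTION_VIOLATION  (4 entries read)
#4 VA=0xE0000000155 (w,kernel):
  L0 @0x13[28] → 0x3D087  P=1,RW=1,US=1,PS=1
  → PA=0x3D155 (huge @L0)  (1 entries read)
#5 VA=0xC824300DA77 (r,user):
  L0 @0x13[25] → 0x3E007  P=1,RW=1,US=1,PS=0
  L1 @0x3E[9] → 0x41007  P=1,RW=1,US=1,PS=0
  L2 @0x41[24] → 0x43007  P=1,RW=1,US=1,PS=0
  L3 @0x43[13] → 0x44007  P=1,RW=1,US=1,PS=0
  → PA=0x44A77  (4 entries read)

Access #3 PA: FAULT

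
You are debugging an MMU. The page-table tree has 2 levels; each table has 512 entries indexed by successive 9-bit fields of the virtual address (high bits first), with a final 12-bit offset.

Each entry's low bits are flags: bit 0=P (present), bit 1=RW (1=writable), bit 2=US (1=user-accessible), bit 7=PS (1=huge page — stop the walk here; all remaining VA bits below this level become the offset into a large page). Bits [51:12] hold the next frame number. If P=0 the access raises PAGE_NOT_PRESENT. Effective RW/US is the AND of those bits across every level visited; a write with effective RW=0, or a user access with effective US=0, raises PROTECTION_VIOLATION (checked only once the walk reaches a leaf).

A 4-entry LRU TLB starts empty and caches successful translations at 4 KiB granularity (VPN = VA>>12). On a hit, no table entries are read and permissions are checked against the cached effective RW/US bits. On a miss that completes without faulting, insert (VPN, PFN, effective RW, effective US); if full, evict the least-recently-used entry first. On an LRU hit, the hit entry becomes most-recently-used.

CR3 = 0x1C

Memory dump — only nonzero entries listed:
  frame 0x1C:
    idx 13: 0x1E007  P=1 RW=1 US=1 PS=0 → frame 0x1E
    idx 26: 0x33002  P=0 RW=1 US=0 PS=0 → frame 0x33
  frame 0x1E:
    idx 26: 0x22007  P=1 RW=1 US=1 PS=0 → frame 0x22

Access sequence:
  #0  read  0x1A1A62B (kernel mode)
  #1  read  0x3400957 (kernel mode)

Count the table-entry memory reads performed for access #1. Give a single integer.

Per-access translation:
#0 VA=0x1A1A62B (r,kernel):
  [0] read 0x1C idx=13: raw=0x1E007 flags P=1 W=1 U=1 S=0
  [1] read 0x1E idx=26: raw=0x22007 flags P=1 W=1 U=1 S=0
  → PA=0x2262B  (2 entries read)
#1 VA=0x3400957 (r,kernel):
  [0] read 0x1C idx=26: raw=0x33002 flags P=0 W=1 U=0 S=0
  → PAGE_NOT_PRESENT  (1 entries read)

Entries read for #1: 1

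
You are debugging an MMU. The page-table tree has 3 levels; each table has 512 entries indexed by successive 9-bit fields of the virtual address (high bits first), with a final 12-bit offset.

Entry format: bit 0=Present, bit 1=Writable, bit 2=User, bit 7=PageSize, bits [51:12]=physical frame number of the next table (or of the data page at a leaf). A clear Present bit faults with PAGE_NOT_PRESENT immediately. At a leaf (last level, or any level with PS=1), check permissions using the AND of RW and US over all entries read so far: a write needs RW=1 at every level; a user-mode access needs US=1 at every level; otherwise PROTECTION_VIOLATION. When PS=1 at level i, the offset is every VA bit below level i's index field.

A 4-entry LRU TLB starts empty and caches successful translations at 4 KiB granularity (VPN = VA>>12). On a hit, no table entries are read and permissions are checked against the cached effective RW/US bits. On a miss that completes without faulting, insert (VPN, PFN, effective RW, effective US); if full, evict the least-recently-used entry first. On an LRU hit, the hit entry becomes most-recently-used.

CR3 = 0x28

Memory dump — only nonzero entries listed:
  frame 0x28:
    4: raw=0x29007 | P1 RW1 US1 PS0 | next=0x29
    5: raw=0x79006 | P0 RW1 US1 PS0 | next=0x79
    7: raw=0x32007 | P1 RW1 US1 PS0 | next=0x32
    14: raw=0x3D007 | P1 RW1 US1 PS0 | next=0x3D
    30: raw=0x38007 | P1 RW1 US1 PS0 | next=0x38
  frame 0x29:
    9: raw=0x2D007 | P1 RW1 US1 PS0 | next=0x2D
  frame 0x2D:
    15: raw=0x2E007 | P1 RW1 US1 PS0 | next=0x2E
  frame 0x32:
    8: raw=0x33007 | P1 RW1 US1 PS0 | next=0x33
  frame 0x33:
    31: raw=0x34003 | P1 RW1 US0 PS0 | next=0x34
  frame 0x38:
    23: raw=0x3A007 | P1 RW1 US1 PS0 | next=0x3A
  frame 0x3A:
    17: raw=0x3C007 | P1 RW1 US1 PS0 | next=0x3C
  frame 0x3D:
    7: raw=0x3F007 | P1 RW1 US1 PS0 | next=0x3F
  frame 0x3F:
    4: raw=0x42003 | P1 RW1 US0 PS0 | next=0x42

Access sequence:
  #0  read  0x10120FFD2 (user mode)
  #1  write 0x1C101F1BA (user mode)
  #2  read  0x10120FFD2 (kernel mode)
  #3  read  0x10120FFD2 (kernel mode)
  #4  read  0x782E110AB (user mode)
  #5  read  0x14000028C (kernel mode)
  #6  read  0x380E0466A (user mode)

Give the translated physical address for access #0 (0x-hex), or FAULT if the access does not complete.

Walk each access:
#0 VA=0x10120FFD2 (r,user):
  lvl0: tbl 0x28, slot 4 ⇒ 0x29007 (P1/RW1/US1/PS0)
  lvl1: tbl 0x29, slot 9 ⇒ 0x2D007 (P1/RW1/US1/PS0)
  lvl2: tbl 0x2D, slot 15 ⇒ 0x2E007 (P1/RW1/US1/PS0)
  ⇒ phys 0x2EFD2  [3 reads]
#1 VA=0x1C101F1BA (w,user):
  lvl0: tbl 0x28, slot 7 ⇒ 0x32007 (P1/RW1/US1/PS0)
  lvl1: tbl 0x32, slot 8 ⇒ 0x33007 (P1/RW1/US1/PS0)
  lvl2: tbl 0x33, slot 31 ⇒ 0x34003 (P1/RW1/US0/PS0)
  ✗ PROTECTION_VIOLATION  [3 reads]
#2 VA=0x10120FFD2 (r,kernel):
  TLB hit vpn=0x10120F → PA=0x2EFD2
#3 VA=0x10120FFD2 (r,kernel):
  TLB hit vpn=0x10120F → PA=0x2EFD2
#4 VA=0x782E110AB (r,user):
  lvl0: tbl 0x28, slot 30 ⇒ 0x38007 (P1/RW1/US1/PS0)
  lvl1: tbl 0x38, slot 23 ⇒ 0x3A007 (P1/RW1/US1/PS0)
  lvl2: tbl 0x3A, slot 17 ⇒ 0x3C007 (P1/RW1/US1/PS0)
  ⇒ phys 0x3C0AB  [3 reads]
#5 VA=0x14000028C (r,kernel):
  lvl0: tbl 0x28, slot 5 ⇒ 0x79006 (P0/RW1/US1/PS0)
  ✗ PAGE_NOT_PRESENT  [1 reads]
#6 VA=0x380E0466A (r,user):
  lvl0: tbl 0x28, slot 14 ⇒ 0x3D007 (P1/RW1/US1/PS0)
  lvl1: tbl 0x3D, slot 7 ⇒ 0x3F007 (P1/RW1/US1/PS0)
  lvl2: tbl 0x3F, slot 4 ⇒ 0x42003 (P1/RW1/US0/PS0)
  ✗ PROTECTION_VIOLATION  [3 reads]

Access #0 PA: 0x2EFD2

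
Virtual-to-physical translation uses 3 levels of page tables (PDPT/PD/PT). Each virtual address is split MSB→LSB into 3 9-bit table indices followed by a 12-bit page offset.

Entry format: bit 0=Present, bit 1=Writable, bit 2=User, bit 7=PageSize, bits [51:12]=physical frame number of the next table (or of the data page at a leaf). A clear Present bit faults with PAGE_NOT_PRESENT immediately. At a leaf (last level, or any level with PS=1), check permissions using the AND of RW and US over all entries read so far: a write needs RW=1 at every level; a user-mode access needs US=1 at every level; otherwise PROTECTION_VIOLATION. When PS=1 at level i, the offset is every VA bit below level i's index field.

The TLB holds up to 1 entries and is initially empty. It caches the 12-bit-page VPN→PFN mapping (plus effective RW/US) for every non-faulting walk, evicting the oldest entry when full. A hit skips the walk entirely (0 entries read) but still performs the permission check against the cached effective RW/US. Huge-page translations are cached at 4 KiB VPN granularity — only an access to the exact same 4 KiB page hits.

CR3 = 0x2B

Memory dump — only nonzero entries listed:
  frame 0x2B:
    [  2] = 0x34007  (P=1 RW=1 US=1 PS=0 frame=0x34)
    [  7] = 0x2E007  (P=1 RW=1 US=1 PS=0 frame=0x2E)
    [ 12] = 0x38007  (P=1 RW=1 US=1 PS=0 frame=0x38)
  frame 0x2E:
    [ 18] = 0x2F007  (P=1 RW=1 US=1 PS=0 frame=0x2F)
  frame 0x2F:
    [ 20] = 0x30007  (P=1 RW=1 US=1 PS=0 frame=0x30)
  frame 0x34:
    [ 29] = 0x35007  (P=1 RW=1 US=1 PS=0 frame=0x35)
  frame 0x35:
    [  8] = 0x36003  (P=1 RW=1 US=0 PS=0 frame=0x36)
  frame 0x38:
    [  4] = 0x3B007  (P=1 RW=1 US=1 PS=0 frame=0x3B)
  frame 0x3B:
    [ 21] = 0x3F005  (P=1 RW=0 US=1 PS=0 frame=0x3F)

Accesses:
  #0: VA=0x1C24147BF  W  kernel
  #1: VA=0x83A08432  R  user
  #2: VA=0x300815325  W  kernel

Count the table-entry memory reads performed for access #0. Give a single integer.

Per-access translation:
#0 VA=0x1C24147BF (w,kernel):
  lvl0: tbl 0x2B, slot 7 ⇒ 0x2E007 (P1/RW1/US1/PS0)
  lvl1: tbl 0x2E, slot 18 ⇒ 0x2F007 (P1/RW1/US1/PS0)
  lvl2: tbl 0x2F, slot 20 ⇒ 0x30007 (P1/RW1/US1/PS0)
  → PA=0x307BF  (3 entries read)
#1 VA=0x83A08432 (r,user):
  lvl0: tbl 0x2B, slot 2 ⇒ 0x34007 (P1/RW1/US1/PS0)
  lvl1: tbl 0x34, slot 29 ⇒ 0x35007 (P1/RW1/US1/PS0)
  lvl2: tbl 0x35, slot 8 ⇒ 0x36003 (P1/RW1/US0/PS0)
  → PROTECTION_VIOLATION  (3 entries read)
#2 VA=0x300815325 (w,kernel):
  lvl0: tbl 0x2B, slot 12 ⇒ 0x38007 (P1/RW1/US1/PS0)
  lvl1: tbl 0x38, slot 4 ⇒ 0x3B007 (P1/RW1/US1/PS0)
  lvl2: tbl 0x3B, slot 21 ⇒ 0x3F005 (P1/RW0/US1/PS0)
  → PROTECTION_VIOLATION  (3 entries read)

Entries read for #0: 3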